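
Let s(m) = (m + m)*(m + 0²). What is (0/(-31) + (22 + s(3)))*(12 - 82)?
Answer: -2800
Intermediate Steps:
s(m) = 2*m² (s(m) = (2*m)*(m + 0) = (2*m)*m = 2*m²)
(0/(-31) + (22 + s(3)))*(12 - 82) = (0/(-31) + (22 + 2*3²))*(12 - 82) = (0*(-1/31) + (22 + 2*9))*(-70) = (0 + (22 + 18))*(-70) = (0 + 40)*(-70) = 40*(-70) = -2800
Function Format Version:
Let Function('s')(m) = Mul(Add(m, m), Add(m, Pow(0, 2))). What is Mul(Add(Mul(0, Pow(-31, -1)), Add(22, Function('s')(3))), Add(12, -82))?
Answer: -2800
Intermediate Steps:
Function('s')(m) = Mul(2, Pow(m, 2)) (Function('s')(m) = Mul(Mul(2, m), Add(m, 0)) = Mul(Mul(2, m), m) = Mul(2, Pow(m, 2)))
Mul(Add(Mul(0, Pow(-31, -1)), Add(22, Function('s')(3))), Add(12, -82)) = Mul(Add(Mul(0, Pow(-31, -1)), Add(22, Mul(2, Pow(3, 2)))), Add(12, -82)) = Mul(Add(Mul(0, Rational(-1, 31)), Add(22, Mul(2, 9))), -70) = Mul(Add(0, Add(22, 18)), -70) = Mul(Add(0, 40), -70) = Mul(40, -70) = -2800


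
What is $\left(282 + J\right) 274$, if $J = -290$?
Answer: $-2192$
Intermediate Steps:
$\left(282 + J\right) 274 = \left(282 - 290\right) 274 = \left(-8\right) 274 = -2192$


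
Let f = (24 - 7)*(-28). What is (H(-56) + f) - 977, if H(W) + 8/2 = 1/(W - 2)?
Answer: -84507/58 ≈ -1457.0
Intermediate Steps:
H(W) = -4 + 1/(-2 + W) (H(W) = -4 + 1/(W - 2) = -4 + 1/(-2 + W))
f = -476 (f = 17*(-28) = -476)
(H(-56) + f) - 977 = ((9 - 4*(-56))/(-2 - 56) - 476) - 977 = ((9 + 224)/(-58) - 476) - 977 = (-1/58*233 - 476) - 977 = (-233/58 - 476) - 977 = -27841/58 - 977 = -84507/58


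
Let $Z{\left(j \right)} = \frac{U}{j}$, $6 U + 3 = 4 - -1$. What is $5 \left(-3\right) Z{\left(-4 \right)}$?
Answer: $\frac{5}{4} \approx 1.25$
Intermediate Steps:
$U = \frac{1}{3}$ ($U = - \frac{1}{2} + \frac{4 - -1}{6} = - \frac{1}{2} + \frac{4 + 1}{6} = - \frac{1}{2} + \frac{1}{6} \cdot 5 = - \frac{1}{2} + \frac{5}{6} = \frac{1}{3} \approx 0.33333$)
$Z{\left(j \right)} = \frac{1}{3 j}$
$5 \left(-3\right) Z{\left(-4 \right)} = 5 \left(-3\right) \frac{1}{3 \left(-4\right)} = - 15 \cdot \frac{1}{3} \left(- \frac{1}{4}\right) = \left(-15\right) \left(- \frac{1}{12}\right) = \frac{5}{4}$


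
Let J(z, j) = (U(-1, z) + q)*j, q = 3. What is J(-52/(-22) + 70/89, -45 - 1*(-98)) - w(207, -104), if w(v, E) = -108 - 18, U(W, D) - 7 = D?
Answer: 805676/979 ≈ 822.96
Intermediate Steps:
U(W, D) = 7 + D
w(v, E) = -126
J(z, j) = j*(10 + z) (J(z, j) = ((7 + z) + 3)*j = (10 + z)*j = j*(10 + z))
J(-52/(-22) + 70/89, -45 - 1*(-98)) - w(207, -104) = (-45 - 1*(-98))*(10 + (-52/(-22) + 70/89)) - 1*(-126) = (-45 + 98)*(10 + (-52*(-1/22) + 70*(1/89))) + 126 = 53*(10 + (26/11 + 70/89)) + 126 = 53*(10 + 3084/979) + 126 = 53*(12874/979) + 126 = 682322/979 + 126 = 805676/979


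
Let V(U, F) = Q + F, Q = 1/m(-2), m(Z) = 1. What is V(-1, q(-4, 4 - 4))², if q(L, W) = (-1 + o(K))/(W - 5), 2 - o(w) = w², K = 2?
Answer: 64/25 ≈ 2.5600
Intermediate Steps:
Q = 1 (Q = 1/1 = 1)
o(w) = 2 - w²
q(L, W) = -3/(-5 + W) (q(L, W) = (-1 + (2 - 1*2²))/(W - 5) = (-1 + (2 - 1*4))/(-5 + W) = (-1 + (2 - 4))/(-5 + W) = (-1 - 2)/(-5 + W) = -3/(-5 + W))
V(U, F) = 1 + F
V(-1, q(-4, 4 - 4))² = (1 - 3/(-5 + (4 - 4)))² = (1 - 3/(-5 + 0))² = (1 - 3/(-5))² = (1 - 3*(-⅕))² = (1 + ⅗)² = (8/5)² = 64/25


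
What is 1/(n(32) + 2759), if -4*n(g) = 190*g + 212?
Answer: 1/1186 ≈ 0.00084317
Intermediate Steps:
n(g) = -53 - 95*g/2 (n(g) = -(190*g + 212)/4 = -(212 + 190*g)/4 = -53 - 95*g/2)
1/(n(32) + 2759) = 1/((-53 - 95/2*32) + 2759) = 1/((-53 - 1520) + 2759) = 1/(-1573 + 2759) = 1/1186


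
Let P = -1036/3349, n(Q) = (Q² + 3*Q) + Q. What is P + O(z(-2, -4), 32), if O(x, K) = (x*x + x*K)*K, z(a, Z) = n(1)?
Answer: 19825044/3349 ≈ 5919.7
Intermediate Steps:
n(Q) = Q² + 4*Q
z(a, Z) = 5 (z(a, Z) = 1*(4 + 1) = 1*5 = 5)
P = -1036/3349 (P = -1036*1/3349 = -1036/3349 ≈ -0.30935)
O(x, K) = K*(x² + K*x) (O(x, K) = (x² + K*x)*K = K*(x² + K*x))
P + O(z(-2, -4), 32) = -1036/3349 + 32*5*(32 + 5) = -1036/3349 + 32*5*37 = -1036/3349 + 5920 = 19825044/3349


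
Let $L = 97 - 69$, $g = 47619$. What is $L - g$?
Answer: $-47591$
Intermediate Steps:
$L = 28$ ($L = 97 - 69 = 28$)
$L - g = 28 - 47619 = -47591$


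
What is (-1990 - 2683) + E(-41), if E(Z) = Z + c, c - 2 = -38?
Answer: -4750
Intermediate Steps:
c = -36 (c = 2 - 38 = -36)
E(Z) = -36 + Z (E(Z) = Z - 36 = -36 + Z)
(-1990 - 2683) + E(-41) = (-1990 - 2683) + (-36 - 41) = -4673 - 77 = -4750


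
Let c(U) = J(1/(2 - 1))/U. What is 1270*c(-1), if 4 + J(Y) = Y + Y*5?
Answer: -2540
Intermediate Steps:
J(Y) = -4 + 6*Y (J(Y) = -4 + (Y + Y*5) = -4 + (Y + 5*Y) = -4 + 6*Y)
c(U) = 2/U (c(U) = (-4 + 6/(2 - 1))/U = (-4 + 6/1)/U = (-4 + 6*1)/U = (-4 + 6)/U = 2/U)
1270*c(-1) = 1270*(2/(-1)) = 1270*(2*(-1)) = 1270*(-2) = -2540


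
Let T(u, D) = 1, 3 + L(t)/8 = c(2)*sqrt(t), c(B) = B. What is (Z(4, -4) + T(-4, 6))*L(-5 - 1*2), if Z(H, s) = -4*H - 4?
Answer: 456 - 304*I*sqrt(7) ≈ 456.0 - 804.31*I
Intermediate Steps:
L(t) = -24 + 16*sqrt(t) (L(t) = -24 + 8*(2*sqrt(t)) = -24 + 16*sqrt(t))
Z(H, s) = -4 - 4*H
(Z(4, -4) + T(-4, 6))*L(-5 - 1*2) = ((-4 - 4*4) + 1)*(-24 + 16*sqrt(-5 - 1*2)) = ((-4 - 16) + 1)*(-24 + 16*sqrt(-5 - 2)) = (-20 + 1)*(-24 + 16*sqrt(-7)) = -19*(-24 + 16*(I*sqrt(7))) = -19*(-24 + 16*I*sqrt(7)) = 456 - 304*I*sqrt(7)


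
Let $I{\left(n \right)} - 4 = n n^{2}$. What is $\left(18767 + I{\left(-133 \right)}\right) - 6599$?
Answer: $-2340465$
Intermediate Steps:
$I{\left(n \right)} = 4 + n^{3}$ ($I{\left(n \right)} = 4 + n n^{2} = 4 + n^{3}$)
$\left(18767 + I{\left(-133 \right)}\right) - 6599 = \left(18767 + \left(4 + \left(-133\right)^{3}\right)\right) - 6599 = \left(18767 + \left(4 - 2352637\right)\right) - 6599 = \left(18767 - 2352633\right) - 6599 = -2333866 - 6599 = -2340465$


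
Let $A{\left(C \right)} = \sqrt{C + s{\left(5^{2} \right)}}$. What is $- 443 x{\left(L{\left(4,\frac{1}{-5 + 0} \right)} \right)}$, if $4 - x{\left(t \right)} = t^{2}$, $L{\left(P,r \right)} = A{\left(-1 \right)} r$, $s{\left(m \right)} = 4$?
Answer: $- \frac{42971}{25} \approx -1718.8$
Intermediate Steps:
$A{\left(C \right)} = \sqrt{4 + C}$ ($A{\left(C \right)} = \sqrt{C + 4} = \sqrt{4 + C}$)
$L{\left(P,r \right)} = r \sqrt{3}$ ($L{\left(P,r \right)} = \sqrt{4 - 1} r = \sqrt{3} r = r \sqrt{3}$)
$x{\left(t \right)} = 4 - t^{2}$
$- 443 x{\left(L{\left(4,\frac{1}{-5 + 0} \right)} \right)} = - 443 \left(4 - \left(\frac{\sqrt{3}}{-5 + 0}\right)^{2}\right) = - 443 \left(4 - \left(\frac{\sqrt{3}}{-5}\right)^{2}\right) = - 443 \left(4 - \left(- \frac{\sqrt{3}}{5}\right)^{2}\right) = - 443 \left(4 - \frac{3}{25}\right) = \left(-443\right) \frac{97}{25} = - \frac{42971}{25}$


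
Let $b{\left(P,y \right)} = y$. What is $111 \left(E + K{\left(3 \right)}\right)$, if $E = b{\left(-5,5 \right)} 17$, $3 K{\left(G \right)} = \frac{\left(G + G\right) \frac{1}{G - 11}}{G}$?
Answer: $\frac{37703}{4} \approx 9425.8$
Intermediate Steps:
$K{\left(G \right)} = \frac{2}{3 \left(-11 + G\right)}$ ($K{\left(G \right)} = \frac{\frac{G + G}{G - 11} \frac{1}{G}}{3} = \frac{\frac{2 G}{-11 + G} \frac{1}{G}}{3} = \frac{2 \frac{1}{-11 + G}}{3} = \frac{2}{3 \left(-11 + G\right)}$)
$E = 85$ ($E = 5 \cdot 17 = 85$)
$111 \left(E + K{\left(3 \right)}\right) = 111 \left(85 + \frac{2}{3 \left(-11 + 3\right)}\right) = 111 \left(85 + \frac{2}{3 \left(-8\right)}\right) = 111 \left(85 + \frac{2}{3} \left(- \frac{1}{8}\right)\right) = 111 \left(85 - \frac{1}{12}\right) = 111 \cdot \frac{1019}{12} = \frac{37703}{4}$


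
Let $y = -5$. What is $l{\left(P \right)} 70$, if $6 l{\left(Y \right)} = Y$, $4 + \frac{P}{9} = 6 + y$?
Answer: $-315$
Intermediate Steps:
$P = -27$ ($P = -36 + 9 \left(6 - 5\right) = -36 + 9 \cdot 1 = -36 + 9 = -27$)
$l{\left(Y \right)} = \frac{Y}{6}$
$l{\left(P \right)} 70 = \frac{1}{6} \left(-27\right) 70 = \left(- \frac{9}{2}\right) 70 = -315$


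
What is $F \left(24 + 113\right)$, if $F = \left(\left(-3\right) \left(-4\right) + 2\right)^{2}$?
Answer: $26852$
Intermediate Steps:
$F = 196$ ($F = \left(12 + 2\right)^{2} = 14^{2} = 196$)
$F \left(24 + 113\right) = 196 \left(24 + 113\right) = 196 \cdot 137 = 26852$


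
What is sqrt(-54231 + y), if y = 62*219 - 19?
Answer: 4*I*sqrt(2542) ≈ 201.67*I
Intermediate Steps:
y = 13559 (y = 13578 - 19 = 13559)
sqrt(-54231 + y) = sqrt(-54231 + 13559) = sqrt(-40672) = 4*I*sqrt(2542)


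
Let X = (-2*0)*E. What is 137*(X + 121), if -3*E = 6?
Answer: 16577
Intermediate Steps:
E = -2 (E = -1/3*6 = -2)
X = 0 (X = -2*0*(-2) = 0*(-2) = 0)
137*(X + 121) = 137*(0 + 121) = 137*121 = 16577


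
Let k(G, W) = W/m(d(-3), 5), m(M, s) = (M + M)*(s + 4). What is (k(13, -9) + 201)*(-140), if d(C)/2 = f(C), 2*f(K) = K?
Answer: -84490/3 ≈ -28163.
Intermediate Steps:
f(K) = K/2
d(C) = C (d(C) = 2*(C/2) = C)
m(M, s) = 2*M*(4 + s) (m(M, s) = (2*M)*(4 + s) = 2*M*(4 + s))
k(G, W) = -W/54 (k(G, W) = W/((2*(-3)*(4 + 5))) = W/((2*(-3)*9)) = W/(-54) = W*(-1/54) = -W/54)
(k(13, -9) + 201)*(-140) = (-1/54*(-9) + 201)*(-140) = (⅙ + 201)*(-140) = (1207/6)*(-140) = -84490/3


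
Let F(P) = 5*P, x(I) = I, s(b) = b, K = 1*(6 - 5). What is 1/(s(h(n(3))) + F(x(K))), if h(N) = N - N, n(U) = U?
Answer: 1/5 ≈ 0.20000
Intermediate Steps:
K = 1 (K = 1*1 = 1)
h(N) = 0
1/(s(h(n(3))) + F(x(K))) = 1/(0 + 5*1) = 1/(0 + 5) = 1/5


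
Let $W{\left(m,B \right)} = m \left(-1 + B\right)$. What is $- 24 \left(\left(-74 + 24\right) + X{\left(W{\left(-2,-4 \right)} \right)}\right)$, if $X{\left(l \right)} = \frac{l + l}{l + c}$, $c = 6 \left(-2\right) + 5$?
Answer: $1040$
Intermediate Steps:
$c = -7$ ($c = -12 + 5 = -7$)
$X{\left(l \right)} = \frac{2 l}{-7 + l}$ ($X{\left(l \right)} = \frac{l + l}{l - 7} = \frac{2 l}{-7 + l}$)
$- 24 \left(\left(-74 + 24\right) + X{\left(W{\left(-2,-4 \right)} \right)}\right) = - 24 \left(\left(-74 + 24\right) + \frac{2 \left(- 2 \left(-1 - 4\right)\right)}{-7 - 2 \left(-1 - 4\right)}\right) = - 24 \left(-50 + \frac{2 \left(\left(-2\right) \left(-5\right)\right)}{-7 - -10}\right) = - 24 \left(-50 + 2 \cdot 10 \frac{1}{-7 + 10}\right) = - 24 \left(-50 + 2 \cdot 10 \cdot \frac{1}{3}\right) = - 24 \left(-50 + \frac{20}{3}\right) = \left(-24\right) \left(- \frac{130}{3}\right) = 1040$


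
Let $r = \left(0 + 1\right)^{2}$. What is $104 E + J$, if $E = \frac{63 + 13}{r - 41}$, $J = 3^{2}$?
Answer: $- \frac{943}{5} \approx -188.6$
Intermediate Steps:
$r = 1$ ($r = 1^{2} = 1$)
$J = 9$
$E = - \frac{19}{10}$ ($E = \frac{63 + 13}{1 - 41} = \frac{76}{-40} = 76 \left(- \frac{1}{40}\right) = - \frac{19}{10} \approx -1.9$)
$104 E + J = 104 \left(- \frac{19}{10}\right) + 9 = - \frac{988}{5} + 9 = - \frac{943}{5}$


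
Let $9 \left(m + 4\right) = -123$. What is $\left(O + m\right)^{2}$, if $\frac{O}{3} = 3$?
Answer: $\frac{676}{9} \approx 75.111$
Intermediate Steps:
$m = - \frac{53}{3}$ ($m = -4 + \frac{1}{9} \left(-123\right) = -4 - \frac{41}{3} = - \frac{53}{3} \approx -17.667$)
$O = 9$ ($O = 3 \cdot 3 = 9$)
$\left(O + m\right)^{2} = \left(9 - \frac{53}{3}\right)^{2} = \left(- \frac{26}{3}\right)^{2} = \frac{676}{9}$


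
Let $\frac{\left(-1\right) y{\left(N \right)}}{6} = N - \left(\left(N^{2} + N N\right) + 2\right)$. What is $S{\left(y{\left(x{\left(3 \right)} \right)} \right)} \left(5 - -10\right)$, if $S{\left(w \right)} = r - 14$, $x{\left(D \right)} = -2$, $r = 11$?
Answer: $-45$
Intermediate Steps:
$y{\left(N \right)} = 12 - 6 N + 12 N^{2}$ ($y{\left(N \right)} = - 6 \left(N - \left(\left(N^{2} + N N\right) + 2\right)\right) = - 6 \left(N - \left(\left(N^{2} + N^{2}\right) + 2\right)\right) = - 6 \left(N - \left(2 N^{2} + 2\right)\right) = - 6 \left(N - \left(2 + 2 N^{2}\right)\right) = - 6 \left(-2 + N - 2 N^{2}\right) = 12 - 6 N + 12 N^{2}$)
$S{\left(w \right)} = -3$ ($S{\left(w \right)} = 11 - 14 = -3$)
$S{\left(y{\left(x{\left(3 \right)} \right)} \right)} \left(5 - -10\right) = - 3 \left(5 - -10\right) = - 3 \left(5 + 10\right) = \left(-3\right) 15 = -45$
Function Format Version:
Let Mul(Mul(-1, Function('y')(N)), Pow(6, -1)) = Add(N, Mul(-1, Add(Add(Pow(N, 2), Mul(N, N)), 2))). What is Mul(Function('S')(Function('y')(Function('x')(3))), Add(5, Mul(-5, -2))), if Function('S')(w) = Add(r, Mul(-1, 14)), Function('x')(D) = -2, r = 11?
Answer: -45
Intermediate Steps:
Function('y')(N) = Add(12, Mul(-6, N), Mul(12, Pow(N, 2))) (Function('y')(N) = Mul(-6, Add(N, Mul(-1, Add(Add(Pow(N, 2), Mul(N, N)), 2)))) = Mul(-6, Add(N, Mul(-1, Add(Add(Pow(N, 2), Pow(N, 2)), 2)))) = Mul(-6, Add(N, Mul(-1, Add(Mul(2, Pow(N, 2)), 2)))) = Mul(-6, Add(N, Mul(-1, Add(2, Mul(2, Pow(N, 2)))))) = Mul(-6, Add(N, Add(-2, Mul(-2, Pow(N, 2))))) = Mul(-6, Add(-2, N, Mul(-2, Pow(N, 2)))) = Add(12, Mul(-6, N), Mul(12, Pow(N, 2))))
Function('S')(w) = -3 (Function('S')(w) = Add(11, Mul(-1, 14)) = Add(11, -14) = -3)
Mul(Function('S')(Function('y')(Function('x')(3))), Add(5, Mul(-5, -2))) = Mul(-3, Add(5, Mul(-5, -2))) = Mul(-3, Add(5, 10)) = Mul(-3, 15) = -45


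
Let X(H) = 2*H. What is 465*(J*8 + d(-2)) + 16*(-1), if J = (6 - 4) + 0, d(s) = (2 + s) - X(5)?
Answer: 2774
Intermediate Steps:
d(s) = -8 + s (d(s) = (2 + s) - 2*5 = (2 + s) - 1*10 = (2 + s) - 10 = -8 + s)
J = 2 (J = 2 + 0 = 2)
465*(J*8 + d(-2)) + 16*(-1) = 465*(2*8 + (-8 - 2)) + 16*(-1) = 465*(16 - 10) - 16 = 465*6 - 16 = 2790 - 16 = 2774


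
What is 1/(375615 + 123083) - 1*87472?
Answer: -43622111455/498698 ≈ -87472.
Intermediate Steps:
1/(375615 + 123083) - 1*87472 = 1/498698 - 87472 = -43622111455/498698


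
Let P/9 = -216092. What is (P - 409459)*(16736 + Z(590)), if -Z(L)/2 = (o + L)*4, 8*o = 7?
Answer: -28272632583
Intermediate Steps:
P = -1944828 (P = 9*(-216092) = -1944828)
o = 7/8 (o = (1/8)*7 = 7/8 ≈ 0.87500)
Z(L) = -7 - 8*L (Z(L) = -2*(7/8 + L)*4 = -2*(7/2 + 4*L) = -7 - 8*L)
(P - 409459)*(16736 + Z(590)) = (-1944828 - 409459)*(16736 + (-7 - 8*590)) = -2354287*(16736 + (-7 - 4720)) = -2354287*(16736 - 4727) = -2354287*12009 = -28272632583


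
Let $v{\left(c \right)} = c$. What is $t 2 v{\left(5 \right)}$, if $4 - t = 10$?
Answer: $-60$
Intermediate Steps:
$t = -6$ ($t = 4 - 10 = -6$)
$t 2 v{\left(5 \right)} = \left(-6\right) 2 \cdot 5 = \left(-12\right) 5 = -60$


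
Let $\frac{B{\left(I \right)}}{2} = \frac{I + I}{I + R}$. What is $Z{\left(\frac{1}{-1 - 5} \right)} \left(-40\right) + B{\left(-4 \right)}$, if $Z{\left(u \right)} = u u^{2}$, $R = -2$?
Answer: $\frac{77}{27} \approx 2.8519$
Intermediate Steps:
$Z{\left(u \right)} = u^{3}$
$B{\left(I \right)} = \frac{4 I}{-2 + I}$ ($B{\left(I \right)} = 2 \frac{I + I}{I - 2} = 2 \frac{2 I}{-2 + I} = \frac{4 I}{-2 + I}$)
$Z{\left(\frac{1}{-1 - 5} \right)} \left(-40\right) + B{\left(-4 \right)} = \left(\frac{1}{-1 - 5}\right)^{3} \left(-40\right) + 4 \left(-4\right) \frac{1}{-2 - 4} = \left(\frac{1}{-6}\right)^{3} \left(-40\right) + 4 \left(-4\right) \frac{1}{-6} = \left(- \frac{1}{6}\right)^{3} \left(-40\right) + 4 \left(-4\right) \left(- \frac{1}{6}\right) = \left(- \frac{1}{216}\right) \left(-40\right) + \frac{8}{3} = \frac{5}{27} + \frac{8}{3} = \frac{77}{27}$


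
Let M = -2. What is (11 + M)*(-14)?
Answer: -126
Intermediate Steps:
(11 + M)*(-14) = (11 - 2)*(-14) = 9*(-14) = -126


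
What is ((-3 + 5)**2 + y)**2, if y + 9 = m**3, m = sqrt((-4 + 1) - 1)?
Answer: -39 + 80*I ≈ -39.0 + 80.0*I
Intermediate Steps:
m = 2*I (m = sqrt(-3 - 1) = sqrt(-4) = 2*I ≈ 2.0*I)
y = -9 - 8*I (y = -9 + (2*I)**3 = -9 - 8*I ≈ -9.0 - 8.0*I)
((-3 + 5)**2 + y)**2 = ((-3 + 5)**2 + (-9 - 8*I))**2 = (2**2 + (-9 - 8*I))**2 = (4 + (-9 - 8*I))**2 = (-5 - 8*I)**2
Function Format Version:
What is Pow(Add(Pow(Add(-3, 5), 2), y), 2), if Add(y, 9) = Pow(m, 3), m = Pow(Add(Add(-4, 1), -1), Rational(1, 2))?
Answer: Add(-39, Mul(80, I)) ≈ Add(-39.000, Mul(80.000, I))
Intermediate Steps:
m = Mul(2, I) (m = Pow(Add(-3, -1), Rational(1, 2)) = Pow(-4, Rational(1, 2)) = Mul(2, I) ≈ Mul(2.0000, I))
y = Add(-9, Mul(-8, I)) (y = Add(-9, Pow(Mul(2, I), 3)) = Add(-9, Mul(-8, I)) ≈ Add(-9.0000, Mul(-8.0000, I)))
Pow(Add(Pow(Add(-3, 5), 2), y), 2) = Pow(Add(Pow(Add(-3, 5), 2), Add(-9, Mul(-8, I))), 2) = Pow(Add(Pow(2, 2), Add(-9, Mul(-8, I))), 2) = Pow(Add(4, Add(-9, Mul(-8, I))), 2) = Pow(Add(-5, Mul(-8, I)), 2)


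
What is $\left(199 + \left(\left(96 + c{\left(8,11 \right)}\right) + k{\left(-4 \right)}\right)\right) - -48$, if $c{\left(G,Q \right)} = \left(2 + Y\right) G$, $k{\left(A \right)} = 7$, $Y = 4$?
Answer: $398$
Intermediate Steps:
$c{\left(G,Q \right)} = 6 G$ ($c{\left(G,Q \right)} = \left(2 + 4\right) G = 6 G$)
$\left(199 + \left(\left(96 + c{\left(8,11 \right)}\right) + k{\left(-4 \right)}\right)\right) - -48 = \left(199 + \left(\left(96 + 6 \cdot 8\right) + 7\right)\right) - -48 = \left(199 + \left(\left(96 + 48\right) + 7\right)\right) + \left(-32 + 80\right) = \left(199 + \left(144 + 7\right)\right) + 48 = \left(199 + 151\right) + 48 = 350 + 48 = 398$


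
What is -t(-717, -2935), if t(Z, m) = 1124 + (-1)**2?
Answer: -1125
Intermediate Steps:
t(Z, m) = 1125 (t(Z, m) = 1124 + 1 = 1125)
-t(-717, -2935) = -1*1125 = -1125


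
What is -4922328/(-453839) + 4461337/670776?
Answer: 5326508209271/304424309064 ≈ 17.497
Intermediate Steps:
-4922328/(-453839) + 4461337/670776 = -4922328*(-1/453839) + 4461337*(1/670776) = 4922328/453839 + 4461337/670776 = 5326508209271/304424309064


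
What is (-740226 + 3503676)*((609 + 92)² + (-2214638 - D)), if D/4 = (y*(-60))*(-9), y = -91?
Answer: -4218895555650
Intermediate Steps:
D = -196560 (D = 4*(-91*(-60)*(-9)) = 4*(5460*(-9)) = 4*(-49140) = -196560)
(-740226 + 3503676)*((609 + 92)² + (-2214638 - D)) = (-740226 + 3503676)*((609 + 92)² + (-2214638 - 1*(-196560))) = 2763450*(701² + (-2214638 + 196560)) = 2763450*(491401 - 2018078) = 2763450*(-1526677) = -4218895555650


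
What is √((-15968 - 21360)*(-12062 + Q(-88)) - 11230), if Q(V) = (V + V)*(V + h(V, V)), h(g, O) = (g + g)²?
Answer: √203375997570 ≈ 4.5097e+5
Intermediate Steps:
h(g, O) = 4*g² (h(g, O) = (2*g)² = 4*g²)
Q(V) = 2*V*(V + 4*V²) (Q(V) = (V + V)*(V + 4*V²) = (2*V)*(V + 4*V²) = 2*V*(V + 4*V²))
√((-15968 - 21360)*(-12062 + Q(-88)) - 11230) = √((-15968 - 21360)*(-12062 + (-88)²*(2 + 8*(-88))) - 11230) = √(-37328*(-12062 + 7744*(2 - 704)) - 11230) = √(-37328*(-12062 + 7744*(-702)) - 11230) = √(-37328*(-12062 - 5436288) - 11230) = √(-37328*(-5448350) - 11230) = √(203376008800 - 11230) = √203375997570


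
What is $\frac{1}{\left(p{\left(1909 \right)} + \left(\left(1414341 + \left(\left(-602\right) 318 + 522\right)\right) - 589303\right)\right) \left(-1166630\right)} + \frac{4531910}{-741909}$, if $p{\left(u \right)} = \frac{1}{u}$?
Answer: $- \frac{2133404865370165330127}{349255009534956284130} \approx -6.1084$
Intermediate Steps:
$\frac{1}{\left(p{\left(1909 \right)} + \left(\left(1414341 + \left(\left(-602\right) 318 + 522\right)\right) - 589303\right)\right) \left(-1166630\right)} + \frac{4531910}{-741909} = \frac{1}{\left(\frac{1}{1909} + \left(\left(1414341 + \left(\left(-602\right) 318 + 522\right)\right) - 589303\right)\right) \left(-1166630\right)} + \frac{4531910}{-741909} = \frac{1}{\frac{1}{1909} + \left(\left(1414341 + \left(-191436 + 522\right)\right) - 589303\right)} \left(- \frac{1}{1166630}\right) + 4531910 \left(- \frac{1}{741909}\right) = \frac{1}{\frac{1}{1909} + \left(\left(1414341 - 190914\right) - 589303\right)} \left(- \frac{1}{1166630}\right) - \frac{4531910}{741909} = \frac{1}{\frac{1}{1909} + \left(1223427 - 589303\right)} \left(- \frac{1}{1166630}\right) - \frac{4531910}{741909} = \frac{1}{\frac{1}{1909} + 634124} \left(- \frac{1}{1166630}\right) - \frac{4531910}{741909} = \frac{1}{\frac{1210542717}{1909}} \left(- \frac{1}{1166630}\right) - \frac{4531910}{741909} = \frac{1909}{1210542717} \left(- \frac{1}{1166630}\right) - \frac{4531910}{741909} = - \frac{1909}{1412255449933710} - \frac{4531910}{741909} = - \frac{2133404865370165330127}{349255009534956284130}$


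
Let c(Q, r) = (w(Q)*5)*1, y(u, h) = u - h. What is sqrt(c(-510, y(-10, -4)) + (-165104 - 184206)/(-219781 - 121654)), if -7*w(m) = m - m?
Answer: sqrt(4770666394)/68287 ≈ 1.0115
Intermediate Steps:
w(m) = 0 (w(m) = -(m - m)/7 = -1/7*0 = 0)
c(Q, r) = 0 (c(Q, r) = (0*5)*1 = 0*1 = 0)
sqrt(c(-510, y(-10, -4)) + (-165104 - 184206)/(-219781 - 121654)) = sqrt(0 + (-165104 - 184206)/(-219781 - 121654)) = sqrt(0 - 349310/(-341435)) = sqrt(0 - 349310*(-1/341435)) = sqrt(0 + 69862/68287) = sqrt(69862/68287) = sqrt(4770666394)/68287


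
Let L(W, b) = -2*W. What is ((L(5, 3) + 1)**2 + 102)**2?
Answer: 33489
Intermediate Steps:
((L(5, 3) + 1)**2 + 102)**2 = ((-2*5 + 1)**2 + 102)**2 = ((-10 + 1)**2 + 102)**2 = ((-9)**2 + 102)**2 = (81 + 102)**2 = 183**2 = 33489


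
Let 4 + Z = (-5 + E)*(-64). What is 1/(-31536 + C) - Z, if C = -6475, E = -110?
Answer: -279608917/38011 ≈ -7356.0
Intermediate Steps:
Z = 7356 (Z = -4 + (-5 - 110)*(-64) = -4 - 115*(-64) = -4 + 7360 = 7356)
1/(-31536 + C) - Z = 1/(-31536 - 6475) - 1*7356 = 1/(-38011) - 7356 = -1/38011 - 7356 = -279608917/38011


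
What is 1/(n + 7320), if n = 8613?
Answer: 1/15933 ≈ 6.2763e-5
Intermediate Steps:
1/(n + 7320) = 1/(8613 + 7320) = 1/15933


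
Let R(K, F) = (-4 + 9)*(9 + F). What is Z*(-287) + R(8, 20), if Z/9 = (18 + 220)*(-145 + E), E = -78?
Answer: 137090287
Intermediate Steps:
R(K, F) = 45 + 5*F (R(K, F) = 5*(9 + F) = 45 + 5*F)
Z = -477666 (Z = 9*((18 + 220)*(-145 - 78)) = 9*(238*(-223)) = 9*(-53074) = -477666)
Z*(-287) + R(8, 20) = -477666*(-287) + (45 + 5*20) = 137090142 + (45 + 100) = 137090142 + 145 = 137090287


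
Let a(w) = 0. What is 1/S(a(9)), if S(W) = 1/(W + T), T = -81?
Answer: -81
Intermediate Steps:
S(W) = 1/(-81 + W) (S(W) = 1/(W - 81) = 1/(-81 + W))
1/S(a(9)) = 1/(1/(-81 + 0)) = 1/(1/(-81)) = 1/(-1/81) = -81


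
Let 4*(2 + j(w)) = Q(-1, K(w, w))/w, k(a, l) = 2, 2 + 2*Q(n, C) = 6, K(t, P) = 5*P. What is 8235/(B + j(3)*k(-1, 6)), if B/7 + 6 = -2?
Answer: -24705/179 ≈ -138.02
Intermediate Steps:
Q(n, C) = 2 (Q(n, C) = -1 + (½)*6 = -1 + 3 = 2)
B = -56 (B = -42 + 7*(-2) = -42 - 14 = -56)
j(w) = -2 + 1/(2*w) (j(w) = -2 + (2/w)/4 = -2 + 1/(2*w))
8235/(B + j(3)*k(-1, 6)) = 8235/(-56 + (-2 + (½)/3)*2) = 8235/(-56 + (-2 + (½)*(⅓))*2) = 8235/(-56 + (-2 + ⅙)*2) = 8235/(-56 - 11/6*2) = 8235/(-56 - 11/3) = 8235/(-179/3) = -3/179*8235 = -24705/179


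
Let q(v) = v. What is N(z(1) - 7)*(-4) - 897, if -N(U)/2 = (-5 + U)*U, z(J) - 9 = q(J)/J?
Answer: -945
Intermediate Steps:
z(J) = 10 (z(J) = 9 + J/J = 9 + 1 = 10)
N(U) = -2*U*(-5 + U) (N(U) = -2*(-5 + U)*U = -2*U*(-5 + U))
N(z(1) - 7)*(-4) - 897 = (2*(10 - 7)*(5 - (10 - 7)))*(-4) - 897 = (2*3*(5 - 1*3))*(-4) - 897 = (2*3*(5 - 3))*(-4) - 897 = (2*3*2)*(-4) - 897 = 12*(-4) - 897 = -48 - 897 = -945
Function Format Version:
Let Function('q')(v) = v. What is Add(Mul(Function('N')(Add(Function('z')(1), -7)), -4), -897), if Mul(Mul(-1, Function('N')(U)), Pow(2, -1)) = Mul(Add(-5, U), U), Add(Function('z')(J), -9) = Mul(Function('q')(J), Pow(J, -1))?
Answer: -945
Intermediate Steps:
Function('z')(J) = 10 (Function('z')(J) = Add(9, Mul(J, Pow(J, -1))) = Add(9, 1) = 10)
Function('N')(U) = Mul(-2, U, Add(-5, U)) (Function('N')(U) = Mul(-2, Mul(Add(-5, U), U)) = Mul(-2, Mul(U, Add(-5, U))) = Mul(-2, U, Add(-5, U)))
Add(Mul(Function('N')(Add(Function('z')(1), -7)), -4), -897) = Add(Mul(Mul(2, Add(10, -7), Add(5, Mul(-1, Add(10, -7)))), -4), -897) = Add(Mul(Mul(2, 3, Add(5, Mul(-1, 3))), -4), -897) = Add(Mul(Mul(2, 3, Add(5, -3)), -4), -897) = Add(Mul(Mul(2, 3, 2), -4), -897) = Add(Mul(12, -4), -897) = Add(-48, -897) = -945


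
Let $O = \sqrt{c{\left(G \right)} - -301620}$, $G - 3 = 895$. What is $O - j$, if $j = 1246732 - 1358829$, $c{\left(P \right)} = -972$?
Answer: $112097 + 2 \sqrt{75162} \approx 1.1265 \cdot 10^{5}$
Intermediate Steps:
$G = 898$ ($G = 3 + 895 = 898$)
$j = -112097$
$O = 2 \sqrt{75162}$ ($O = \sqrt{-972 - -301620} = \sqrt{-972 + 301620} = \sqrt{300648} = 2 \sqrt{75162} \approx 548.31$)
$O - j = 2 \sqrt{75162} - -112097 = 2 \sqrt{75162} + 112097 = 112097 + 2 \sqrt{75162}$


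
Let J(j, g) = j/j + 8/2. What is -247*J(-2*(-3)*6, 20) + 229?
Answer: -1006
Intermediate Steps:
J(j, g) = 5 (J(j, g) = 1 + 8*(½) = 1 + 4 = 5)
-247*J(-2*(-3)*6, 20) + 229 = -247*5 + 229 = -1235 + 229 = -1006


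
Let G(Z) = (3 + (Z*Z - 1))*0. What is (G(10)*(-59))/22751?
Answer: 0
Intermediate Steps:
G(Z) = 0 (G(Z) = (3 + (Z² - 1))*0 = (3 + (-1 + Z²))*0 = (2 + Z²)*0 = 0)
(G(10)*(-59))/22751 = (0*(-59))/22751 = 0*(1/22751) = 0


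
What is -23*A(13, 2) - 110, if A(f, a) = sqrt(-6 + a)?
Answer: -110 - 46*I ≈ -110.0 - 46.0*I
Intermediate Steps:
-23*A(13, 2) - 110 = -23*sqrt(-6 + 2) - 110 = -46*I - 110 = -110 - 46*I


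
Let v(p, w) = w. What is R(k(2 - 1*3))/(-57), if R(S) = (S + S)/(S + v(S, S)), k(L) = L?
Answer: -1/57 ≈ -0.017544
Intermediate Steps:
R(S) = 1 (R(S) = (S + S)/(S + S) = (2*S)/((2*S)) = (2*S)*(1/(2*S)) = 1)
R(k(2 - 1*3))/(-57) = 1/(-57) = 1*(-1/57) = -1/57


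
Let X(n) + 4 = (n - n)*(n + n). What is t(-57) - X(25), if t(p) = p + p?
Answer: -110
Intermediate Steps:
X(n) = -4 (X(n) = -4 + (n - n)*(n + n) = -4 + 0*(2*n) = -4 + 0 = -4)
t(p) = 2*p
t(-57) - X(25) = 2*(-57) - 1*(-4) = -114 + 4 = -110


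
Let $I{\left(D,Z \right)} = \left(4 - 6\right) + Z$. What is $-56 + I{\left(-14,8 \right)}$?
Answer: $-50$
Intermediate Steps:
$I{\left(D,Z \right)} = -2 + Z$
$-56 + I{\left(-14,8 \right)} = -56 + \left(-2 + 8\right) = -56 + 6 = -50$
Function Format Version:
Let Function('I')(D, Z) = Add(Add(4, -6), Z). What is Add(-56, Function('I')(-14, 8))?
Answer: -50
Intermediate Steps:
Function('I')(D, Z) = Add(-2, Z)
Add(-56, Function('I')(-14, 8)) = Add(-56, Add(-2, 8)) = Add(-56, 6) = -50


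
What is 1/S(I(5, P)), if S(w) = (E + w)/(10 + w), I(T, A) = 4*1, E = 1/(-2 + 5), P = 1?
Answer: 42/13 ≈ 3.2308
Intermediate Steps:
E = ⅓ (E = 1/3 = ⅓ ≈ 0.33333)
I(T, A) = 4
S(w) = (⅓ + w)/(10 + w)
1/S(I(5, P)) = 1/((⅓ + 4)/(10 + 4)) = 1/((13/3)/14) = 1/((1/14)*(13/3)) = 1/(13/42) = 42/13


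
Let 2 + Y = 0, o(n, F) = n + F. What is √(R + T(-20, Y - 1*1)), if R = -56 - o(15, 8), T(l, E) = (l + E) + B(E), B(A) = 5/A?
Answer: I*√933/3 ≈ 10.182*I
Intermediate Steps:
o(n, F) = F + n
Y = -2 (Y = -2 + 0 = -2)
T(l, E) = E + l + 5/E (T(l, E) = (l + E) + 5/E = (E + l) + 5/E = E + l + 5/E)
R = -79 (R = -56 - (8 + 15) = -56 - 1*23 = -56 - 23 = -79)
√(R + T(-20, Y - 1*1)) = √(-79 + ((-2 - 1*1) - 20 + 5/(-2 - 1*1))) = √(-79 + ((-2 - 1) - 20 + 5/(-2 - 1))) = √(-79 + (-3 - 20 + 5/(-3))) = √(-79 + (-3 - 20 + 5*(-⅓))) = √(-79 + (-3 - 20 - 5/3)) = √(-79 - 74/3) = √(-311/3) = I*√933/3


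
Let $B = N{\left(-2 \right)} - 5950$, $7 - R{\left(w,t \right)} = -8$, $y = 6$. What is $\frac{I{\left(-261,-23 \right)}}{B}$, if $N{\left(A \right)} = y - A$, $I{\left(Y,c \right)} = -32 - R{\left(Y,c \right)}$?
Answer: $\frac{47}{5942} \approx 0.0079098$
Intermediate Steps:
$R{\left(w,t \right)} = 15$ ($R{\left(w,t \right)} = 7 - -8 = 7 + 8 = 15$)
$I{\left(Y,c \right)} = -47$ ($I{\left(Y,c \right)} = -32 - 15 = -47$)
$N{\left(A \right)} = 6 - A$
$B = -5942$ ($B = \left(6 - -2\right) - 5950 = \left(6 + 2\right) - 5950 = 8 - 5950 = -5942$)
$\frac{I{\left(-261,-23 \right)}}{B} = - \frac{47}{-5942} = \left(-47\right) \left(- \frac{1}{5942}\right) = \frac{47}{5942}$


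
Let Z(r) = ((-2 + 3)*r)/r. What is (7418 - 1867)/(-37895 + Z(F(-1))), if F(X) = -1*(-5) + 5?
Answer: -5551/37894 ≈ -0.14649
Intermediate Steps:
F(X) = 10 (F(X) = 5 + 5 = 10)
Z(r) = 1 (Z(r) = (1*r)/r = r/r = 1)
(7418 - 1867)/(-37895 + Z(F(-1))) = (7418 - 1867)/(-37895 + 1) = 5551/(-37894) = 5551*(-1/37894) = -5551/37894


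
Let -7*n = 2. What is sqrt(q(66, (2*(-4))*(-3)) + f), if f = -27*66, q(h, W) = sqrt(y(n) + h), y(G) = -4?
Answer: sqrt(-1782 + sqrt(62)) ≈ 42.12*I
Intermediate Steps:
n = -2/7 (n = -1/7*2 = -2/7 ≈ -0.28571)
q(h, W) = sqrt(-4 + h)
f = -1782
sqrt(q(66, (2*(-4))*(-3)) + f) = sqrt(sqrt(-4 + 66) - 1782) = sqrt(sqrt(62) - 1782) = sqrt(-1782 + sqrt(62))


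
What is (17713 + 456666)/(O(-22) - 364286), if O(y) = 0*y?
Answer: -474379/364286 ≈ -1.3022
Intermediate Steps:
O(y) = 0
(17713 + 456666)/(O(-22) - 364286) = (17713 + 456666)/(0 - 364286) = 474379/(-364286) = 474379*(-1/364286) = -474379/364286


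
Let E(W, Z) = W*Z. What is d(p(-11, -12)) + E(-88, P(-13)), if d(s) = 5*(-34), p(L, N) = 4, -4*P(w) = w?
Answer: -456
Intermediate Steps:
P(w) = -w/4
d(s) = -170
d(p(-11, -12)) + E(-88, P(-13)) = -170 - (-22)*(-13) = -170 - 88*13/4 = -170 - 286 = -456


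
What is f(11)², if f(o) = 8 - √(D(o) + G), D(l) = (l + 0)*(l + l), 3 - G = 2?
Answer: 307 - 144*√3 ≈ 57.585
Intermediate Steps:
G = 1 (G = 3 - 1*2 = 3 - 2 = 1)
D(l) = 2*l² (D(l) = l*(2*l) = 2*l²)
f(o) = 8 - √(1 + 2*o²) (f(o) = 8 - √(2*o² + 1) = 8 - √(1 + 2*o²))
f(11)² = (8 - √(1 + 2*11²))² = (8 - √(1 + 2*121))² = (8 - √(1 + 242))² = (8 - √243)² = (8 - 9*√3)²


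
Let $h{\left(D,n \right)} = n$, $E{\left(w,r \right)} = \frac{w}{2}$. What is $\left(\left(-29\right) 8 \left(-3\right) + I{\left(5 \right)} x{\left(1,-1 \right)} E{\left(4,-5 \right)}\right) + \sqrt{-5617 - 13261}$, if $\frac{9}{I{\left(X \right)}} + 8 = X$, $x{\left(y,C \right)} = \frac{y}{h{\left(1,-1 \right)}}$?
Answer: $702 + i \sqrt{18878} \approx 702.0 + 137.4 i$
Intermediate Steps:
$E{\left(w,r \right)} = \frac{w}{2}$ ($E{\left(w,r \right)} = w \frac{1}{2} = \frac{w}{2}$)
$x{\left(y,C \right)} = - y$ ($x{\left(y,C \right)} = \frac{y}{-1} = y \left(-1\right) = - y$)
$I{\left(X \right)} = \frac{9}{-8 + X}$
$\left(\left(-29\right) 8 \left(-3\right) + I{\left(5 \right)} x{\left(1,-1 \right)} E{\left(4,-5 \right)}\right) + \sqrt{-5617 - 13261} = \left(\left(-29\right) 8 \left(-3\right) + \frac{9}{-8 + 5} \left(\left(-1\right) 1\right) \frac{1}{2} \cdot 4\right) + \sqrt{-5617 - 13261} = \left(\left(-232\right) \left(-3\right) + \frac{9}{-3} \left(-1\right) 2\right) + \sqrt{-18878} = \left(696 + 9 \left(- \frac{1}{3}\right) \left(-1\right) 2\right) + i \sqrt{18878} = \left(696 + \left(-3\right) \left(-1\right) 2\right) + i \sqrt{18878} = \left(696 + 3 \cdot 2\right) + i \sqrt{18878} = \left(696 + 6\right) + i \sqrt{18878} = 702 + i \sqrt{18878}$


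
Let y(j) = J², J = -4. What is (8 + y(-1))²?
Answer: 576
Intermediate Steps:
y(j) = 16 (y(j) = (-4)² = 16)
(8 + y(-1))² = (8 + 16)² = 24² = 576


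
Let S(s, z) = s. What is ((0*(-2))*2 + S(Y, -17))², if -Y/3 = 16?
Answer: 2304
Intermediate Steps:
Y = -48 (Y = -3*16 = -48)
((0*(-2))*2 + S(Y, -17))² = ((0*(-2))*2 - 48)² = (0*2 - 48)² = (0 - 48)² = (-48)² = 2304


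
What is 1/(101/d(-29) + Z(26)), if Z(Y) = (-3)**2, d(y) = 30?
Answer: 30/371 ≈ 0.080863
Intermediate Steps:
Z(Y) = 9
1/(101/d(-29) + Z(26)) = 1/(101/30 + 9) = 1/(371/30) = 30/371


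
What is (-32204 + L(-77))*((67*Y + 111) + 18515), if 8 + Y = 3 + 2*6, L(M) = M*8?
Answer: -626697900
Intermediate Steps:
L(M) = 8*M
Y = 7 (Y = -8 + (3 + 2*6) = -8 + (3 + 12) = -8 + 15 = 7)
(-32204 + L(-77))*((67*Y + 111) + 18515) = (-32204 + 8*(-77))*((67*7 + 111) + 18515) = (-32204 - 616)*((469 + 111) + 18515) = -32820*(580 + 18515) = -32820*19095 = -626697900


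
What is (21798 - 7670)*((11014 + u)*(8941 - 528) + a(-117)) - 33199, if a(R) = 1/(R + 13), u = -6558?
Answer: 6885255840439/13 ≈ 5.2964e+11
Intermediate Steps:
a(R) = 1/(13 + R)
(21798 - 7670)*((11014 + u)*(8941 - 528) + a(-117)) - 33199 = (21798 - 7670)*((11014 - 6558)*(8941 - 528) + 1/(13 - 117)) - 33199 = 14128*(4456*8413 + 1/(-104)) - 33199 = 14128*(37488328 - 1/104) - 33199 = 14128*(3898786111/104) - 33199 = 6885256272026/13 - 33199 = 6885255840439/13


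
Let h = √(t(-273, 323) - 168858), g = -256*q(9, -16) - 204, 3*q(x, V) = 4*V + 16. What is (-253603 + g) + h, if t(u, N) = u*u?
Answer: -249711 + 3*I*√10481 ≈ -2.4971e+5 + 307.13*I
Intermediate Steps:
t(u, N) = u²
q(x, V) = 16/3 + 4*V/3 (q(x, V) = (4*V + 16)/3 = (16 + 4*V)/3 = 16/3 + 4*V/3)
g = 3892 (g = -256*(16/3 + (4/3)*(-16)) - 204 = -256*(16/3 - 64/3) - 204 = -256*(-16) - 204 = 4096 - 204 = 3892)
h = 3*I*√10481 (h = √((-273)² - 168858) = √(74529 - 168858) = √(-94329) = 3*I*√10481 ≈ 307.13*I)
(-253603 + g) + h = (-253603 + 3892) + 3*I*√10481 = -249711 + 3*I*√10481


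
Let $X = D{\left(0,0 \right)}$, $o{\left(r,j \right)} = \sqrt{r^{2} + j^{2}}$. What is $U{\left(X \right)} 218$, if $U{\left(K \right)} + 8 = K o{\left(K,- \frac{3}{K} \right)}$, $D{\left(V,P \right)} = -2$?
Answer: $-2834$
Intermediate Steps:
$o{\left(r,j \right)} = \sqrt{j^{2} + r^{2}}$
$X = -2$
$U{\left(K \right)} = -8 + K \sqrt{K^{2} + \frac{9}{K^{2}}}$ ($U{\left(K \right)} = -8 + K \sqrt{\left(- \frac{3}{K}\right)^{2} + K^{2}} = -8 + K \sqrt{\frac{9}{K^{2}} + K^{2}} = -8 + K \sqrt{K^{2} + \frac{9}{K^{2}}}$)
$U{\left(X \right)} 218 = \left(-8 - 2 \sqrt{\frac{9 + \left(-2\right)^{4}}{4}}\right) 218 = \left(-8 - 2 \sqrt{\frac{9 + 16}{4}}\right) 218 = \left(-8 - 2 \sqrt{\frac{1}{4} \cdot 25}\right) 218 = \left(-8 - 2 \sqrt{\frac{25}{4}}\right) 218 = \left(-8 - 5\right) 218 = \left(-13\right) 218 = -2834$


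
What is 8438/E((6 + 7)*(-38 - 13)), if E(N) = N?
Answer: -8438/663 ≈ -12.727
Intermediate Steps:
8438/E((6 + 7)*(-38 - 13)) = 8438/(((6 + 7)*(-38 - 13))) = 8438/((13*(-51))) = 8438/(-663) = 8438*(-1/663) = -8438/663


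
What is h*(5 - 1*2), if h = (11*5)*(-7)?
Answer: -1155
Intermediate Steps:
h = -385 (h = 55*(-7) = -385)
h*(5 - 1*2) = -385*(5 - 1*2) = -385*(5 - 2) = -385*3 = -1155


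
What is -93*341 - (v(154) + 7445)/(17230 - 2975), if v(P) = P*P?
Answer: -452099976/14255 ≈ -31715.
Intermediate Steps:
v(P) = P**2
-93*341 - (v(154) + 7445)/(17230 - 2975) = -93*341 - (154**2 + 7445)/(17230 - 2975) = -31713 - (23716 + 7445)/14255 = -31713 - 31161/14255 = -452099976/14255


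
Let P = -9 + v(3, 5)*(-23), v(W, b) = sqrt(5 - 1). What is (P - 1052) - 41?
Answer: -1148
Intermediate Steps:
v(W, b) = 2 (v(W, b) = sqrt(4) = 2)
P = -55 (P = -9 + 2*(-23) = -9 - 46 = -55)
(P - 1052) - 41 = (-55 - 1052) - 41 = -1107 - 41 = -1148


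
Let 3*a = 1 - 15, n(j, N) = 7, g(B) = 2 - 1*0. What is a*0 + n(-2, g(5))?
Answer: 7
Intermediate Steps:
g(B) = 2 (g(B) = 2 + 0 = 2)
a = -14/3 (a = (1 - 15)/3 = (⅓)*(-14) = -14/3 ≈ -4.6667)
a*0 + n(-2, g(5)) = -14/3*0 + 7 = 0 + 7 = 7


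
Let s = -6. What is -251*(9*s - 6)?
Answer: 15060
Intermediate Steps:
-251*(9*s - 6) = -251*(9*(-6) - 6) = -251*(-54 - 6) = -251*(-60) = 15060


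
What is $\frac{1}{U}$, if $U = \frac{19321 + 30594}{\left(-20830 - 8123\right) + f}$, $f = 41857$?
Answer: $\frac{12904}{49915} \approx 0.25852$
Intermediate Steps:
$U = \frac{49915}{12904}$ ($U = \frac{19321 + 30594}{\left(-20830 - 8123\right) + 41857} = \frac{49915}{\left(-20830 - 8123\right) + 41857} = \frac{49915}{-28953 + 41857} = \frac{49915}{12904} \approx 3.8682$)
$\frac{1}{U} = \frac{1}{\frac{49915}{12904}} = \frac{12904}{49915}$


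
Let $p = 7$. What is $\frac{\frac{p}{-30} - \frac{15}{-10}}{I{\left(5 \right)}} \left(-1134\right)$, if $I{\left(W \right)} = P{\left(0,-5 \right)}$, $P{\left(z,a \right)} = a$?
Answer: $\frac{7182}{25} \approx 287.28$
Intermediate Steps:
$I{\left(W \right)} = -5$
$\frac{\frac{p}{-30} - \frac{15}{-10}}{I{\left(5 \right)}} \left(-1134\right) = \frac{\frac{7}{-30} - \frac{15}{-10}}{-5} \left(-1134\right) = \left(7 \left(- \frac{1}{30}\right) - - \frac{3}{2}\right) \left(- \frac{1}{5}\right) \left(-1134\right) = \left(- \frac{7}{30} + \frac{3}{2}\right) \left(- \frac{1}{5}\right) \left(-1134\right) = \frac{19}{15} \left(- \frac{1}{5}\right) \left(-1134\right) = \left(- \frac{19}{75}\right) \left(-1134\right) = \frac{7182}{25}$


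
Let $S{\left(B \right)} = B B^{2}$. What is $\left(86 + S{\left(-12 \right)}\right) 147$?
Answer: $-241374$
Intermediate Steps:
$S{\left(B \right)} = B^{3}$
$\left(86 + S{\left(-12 \right)}\right) 147 = \left(86 + \left(-12\right)^{3}\right) 147 = \left(86 - 1728\right) 147 = \left(-1642\right) 147 = -241374$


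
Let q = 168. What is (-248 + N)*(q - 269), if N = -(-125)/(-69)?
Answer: 1740937/69 ≈ 25231.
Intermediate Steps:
N = -125/69 (N = -(-125)*(-1)/69 = -1*125/69 = -125/69 ≈ -1.8116)
(-248 + N)*(q - 269) = (-248 - 125/69)*(168 - 269) = -17237/69*(-101) = 1740937/69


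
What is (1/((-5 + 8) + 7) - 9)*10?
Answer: -89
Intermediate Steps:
(1/((-5 + 8) + 7) - 9)*10 = (1/(3 + 7) - 9)*10 = (1/10 - 9)*10 = -89/10*10 = -89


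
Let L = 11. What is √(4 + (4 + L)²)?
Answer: √229 ≈ 15.133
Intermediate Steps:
√(4 + (4 + L)²) = √(4 + (4 + 11)²) = √(4 + 15²) = √(4 + 225) = √229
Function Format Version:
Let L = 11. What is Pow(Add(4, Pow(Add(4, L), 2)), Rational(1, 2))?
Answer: Pow(229, Rational(1, 2)) ≈ 15.133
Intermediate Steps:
Pow(Add(4, Pow(Add(4, L), 2)), Rational(1, 2)) = Pow(Add(4, Pow(Add(4, 11), 2)), Rational(1, 2)) = Pow(Add(4, Pow(15, 2)), Rational(1, 2)) = Pow(Add(4, 225), Rational(1, 2)) = Pow(229, Rational(1, 2))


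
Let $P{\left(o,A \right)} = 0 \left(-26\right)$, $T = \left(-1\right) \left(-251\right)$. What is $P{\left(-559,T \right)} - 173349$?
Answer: $-173349$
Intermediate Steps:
$T = 251$
$P{\left(o,A \right)} = 0$
$P{\left(-559,T \right)} - 173349 = 0 - 173349 = -173349$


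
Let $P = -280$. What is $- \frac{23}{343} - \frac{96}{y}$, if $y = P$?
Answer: $\frac{473}{1715} \approx 0.2758$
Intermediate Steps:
$y = -280$
$- \frac{23}{343} - \frac{96}{y} = - \frac{23}{343} - \frac{96}{-280} = \left(-23\right) \frac{1}{343} - - \frac{12}{35} = - \frac{23}{343} + \frac{12}{35} = \frac{473}{1715}$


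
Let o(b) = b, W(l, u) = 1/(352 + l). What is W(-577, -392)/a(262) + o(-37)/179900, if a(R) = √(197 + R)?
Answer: -37/179900 - √51/34425 ≈ -0.00041312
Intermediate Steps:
W(-577, -392)/a(262) + o(-37)/179900 = 1/((352 - 577)*(√(197 + 262))) - 37/179900 = 1/((-225)*(√459)) - 37*1/179900 = -√51/153/225 - 37/179900 = -√51/34425 - 37/179900 = -37/179900 - √51/34425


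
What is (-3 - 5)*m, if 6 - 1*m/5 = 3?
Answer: -120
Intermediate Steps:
m = 15 (m = 30 - 5*3 = 30 - 15 = 15)
(-3 - 5)*m = (-3 - 5)*15 = -8*15 = -120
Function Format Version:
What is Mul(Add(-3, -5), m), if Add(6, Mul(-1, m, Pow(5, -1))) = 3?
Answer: -120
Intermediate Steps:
m = 15 (m = Add(30, Mul(-5, 3)) = Add(30, -15) = 15)
Mul(Add(-3, -5), m) = Mul(Add(-3, -5), 15) = Mul(-8, 15) = -120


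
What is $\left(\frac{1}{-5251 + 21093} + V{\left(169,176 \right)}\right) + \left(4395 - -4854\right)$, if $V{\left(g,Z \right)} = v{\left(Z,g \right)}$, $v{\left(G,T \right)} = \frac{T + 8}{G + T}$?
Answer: $\frac{16851040463}{1821830} \approx 9249.5$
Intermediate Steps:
$v{\left(G,T \right)} = \frac{8 + T}{G + T}$
$V{\left(g,Z \right)} = \frac{8 + g}{Z + g}$
$\left(\frac{1}{-5251 + 21093} + V{\left(169,176 \right)}\right) + \left(4395 - -4854\right) = \left(\frac{1}{-5251 + 21093} + \frac{8 + 169}{176 + 169}\right) + \left(4395 - -4854\right) = \left(\frac{1}{15842} + \frac{1}{345} \cdot 177\right) + \left(4395 + 4854\right) = \left(\frac{1}{15842} + \frac{1}{345} \cdot 177\right) + 9249 = \left(\frac{1}{15842} + \frac{59}{115}\right) + 9249 = \frac{934793}{1821830} + 9249 = \frac{16851040463}{1821830}$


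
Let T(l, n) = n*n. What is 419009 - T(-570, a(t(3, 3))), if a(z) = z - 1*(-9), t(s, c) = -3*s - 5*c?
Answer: 418784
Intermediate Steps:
t(s, c) = -5*c - 3*s
a(z) = 9 + z (a(z) = z + 9 = 9 + z)
T(l, n) = n**2
419009 - T(-570, a(t(3, 3))) = 419009 - (9 + (-5*3 - 3*3))**2 = 419009 - (9 + (-15 - 9))**2 = 419009 - (9 - 24)**2 = 419009 - 1*(-15)**2 = 419009 - 1*225 = 419009 - 225 = 418784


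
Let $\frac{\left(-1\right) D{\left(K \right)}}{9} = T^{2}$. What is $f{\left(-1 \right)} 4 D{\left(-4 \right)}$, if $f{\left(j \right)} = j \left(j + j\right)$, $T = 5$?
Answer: $-1800$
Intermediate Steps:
$D{\left(K \right)} = -225$ ($D{\left(K \right)} = - 9 \cdot 5^{2} = \left(-9\right) 25 = -225$)
$f{\left(j \right)} = 2 j^{2}$ ($f{\left(j \right)} = j 2 j = 2 j^{2}$)
$f{\left(-1 \right)} 4 D{\left(-4 \right)} = 2 \left(-1\right)^{2} \cdot 4 \left(-225\right) = 2 \cdot 1 \cdot 4 \left(-225\right) = 2 \cdot 4 \left(-225\right) = 8 \left(-225\right) = -1800$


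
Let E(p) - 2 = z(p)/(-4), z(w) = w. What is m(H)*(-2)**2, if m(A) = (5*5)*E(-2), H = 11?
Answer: 250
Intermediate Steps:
E(p) = 2 - p/4 (E(p) = 2 + p/(-4) = 2 + p*(-1/4) = 2 - p/4)
m(A) = 125/2 (m(A) = (5*5)*(2 - 1/4*(-2)) = 25*(2 + 1/2) = 25*(5/2) = 125/2)
m(H)*(-2)**2 = (125/2)*(-2)**2 = (125/2)*4 = 250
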